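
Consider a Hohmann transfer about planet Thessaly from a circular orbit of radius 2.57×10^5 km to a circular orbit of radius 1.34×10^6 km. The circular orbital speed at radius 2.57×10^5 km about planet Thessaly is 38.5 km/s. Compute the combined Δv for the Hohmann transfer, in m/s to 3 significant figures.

From the circular-orbit relation v² = μ/r at r = 2.57×10^5 km: μ = v²r = (38.5)² × 2.57×10^5 = 3.80938×10^8 km³/s².
The Hohmann ellipse has a_t = (r₁ + r₂)/2 = 7.985×10^5 km.
Circular speed at r₁: v₁ = √(μ/r₁) = √(3.80938×10^8/2.570×10^5) = 38.500 km/s.
On the transfer ellipse at r₁, vis-viva gives v_p = √[μ(2/r₁ − 1/a_t)] = 49.874 km/s.
First burn Δv₁ = |v_p − v₁| = 11.374 km/s.
Circular speed at r₂: v₂ = √(μ/r₂) = 16.8607 km/s.
Transfer-orbit speed at r₂: v_a = √[μ(2/r₂ − 1/a_t)] = 9.56542 km/s.
Second burn Δv₂ = |v₂ − v_a| = 7.2953 km/s.
Total Δv = Δv₁ + Δv₂ = 18.67 km/s.

Δv = 18700 m/s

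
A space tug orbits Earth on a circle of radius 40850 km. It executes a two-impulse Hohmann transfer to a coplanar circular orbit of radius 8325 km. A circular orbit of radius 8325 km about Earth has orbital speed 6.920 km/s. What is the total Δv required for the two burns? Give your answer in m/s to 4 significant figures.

From the circular-orbit relation v² = μ/r at r = 8325 km: μ = v²r = (6.920)² × 8325 = 3.98654×10^5 km³/s².
Transfer-ellipse semi-major axis a_t = (r₁ + r₂)/2 = (40850 + 8325)/2 = 24587.5 km.
Circular speed at r₁: v₁ = √(μ/r₁) = √(3.98654×10^5/40850) = 3.124 km/s.
On the transfer ellipse at r₁, vis-viva equation gives v_a = √[μ(2/r₁ − 1/a_t)] = 1.818 km/s.
First burn Δv₁ = |v_a − v₁| = 1.306 km/s.
At r₂, v₂ = √(μ/r₂) = 6.920 km/s.
Transfer-orbit speed at r₂: v_p = √[μ(2/r₂ − 1/a_t)] = 8.920 km/s.
Second burn Δv₂ = |v₂ − v_p| = 2.000 km/s.
Δv = Δv₁ + Δv₂ = 1.306 + 2.000 = 3.306 km/s.

Δv = 3306 m/s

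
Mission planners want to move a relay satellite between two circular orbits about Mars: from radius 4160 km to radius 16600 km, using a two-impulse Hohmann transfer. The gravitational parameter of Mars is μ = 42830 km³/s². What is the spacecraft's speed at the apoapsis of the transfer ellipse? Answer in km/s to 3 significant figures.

v = 1.02 km/s

Semi-major axis of the transfer orbit: a_t = (4160 + 16600)/2 = 10380 km.
At apoapsis, r = 16600 km.
From the vis-viva equation, v = √[μ(2/r − 1/a_t)] = 1.017 km/s.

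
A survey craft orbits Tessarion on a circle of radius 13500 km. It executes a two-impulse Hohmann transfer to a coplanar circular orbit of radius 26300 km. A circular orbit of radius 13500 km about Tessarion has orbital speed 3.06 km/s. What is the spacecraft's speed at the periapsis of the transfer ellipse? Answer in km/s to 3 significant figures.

From the circular-orbit relation v² = μ/r at r = 13500 km: μ = v²r = (3.06)² × 13500 = 1.26409×10^5 km³/s².
Transfer-ellipse semi-major axis a_t = (r₁ + r₂)/2 = (13500 + 26300)/2 = 19900 km.
The periapsis of the transfer ellipse is at r = 13500 km.
Applying v² = μ(2/r − 1/a_t): v = 3.518 km/s.

v = 3.52 km/s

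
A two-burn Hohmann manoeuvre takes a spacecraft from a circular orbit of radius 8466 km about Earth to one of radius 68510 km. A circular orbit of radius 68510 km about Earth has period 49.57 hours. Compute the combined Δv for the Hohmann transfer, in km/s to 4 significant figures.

From Kepler's third law T² = 4π²r³/μ at r = 68510 km, T = 49.57 hours = 49.57 × 3600 s = 1.78452×10^5 s: μ = 4π²r³/T² = 3.98638×10^5 km³/s².
The Hohmann ellipse has a_t = (r₁ + r₂)/2 = 38488 km.
Circular speed at r₁: v₁ = √(μ/r₁) = √(3.98638×10^5/8466) = 6.862 km/s.
On the transfer ellipse at r₁, v² = μ(2/r − 1/a) gives v_p = √[μ(2/r₁ − 1/a_t)] = 9.155 km/s.
First burn Δv₁ = |v_p − v₁| = 2.293 km/s.
At r₂, v₂ = √(μ/r₂) = 2.412 km/s.
Transfer-orbit speed at r₂: v_a = √[μ(2/r₂ − 1/a_t)] = 1.131 km/s.
Second burn Δv₂ = |v₂ − v_a| = 1.281 km/s.
Total Δv = Δv₁ + Δv₂ = 3.574 km/s.

Δv = 3.574 km/s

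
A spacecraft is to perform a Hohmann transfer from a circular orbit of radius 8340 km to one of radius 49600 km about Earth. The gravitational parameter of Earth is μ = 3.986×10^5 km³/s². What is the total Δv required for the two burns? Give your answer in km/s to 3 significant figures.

Transfer-ellipse semi-major axis a_t = (r₁ + r₂)/2 = (8340 + 49600)/2 = 28970 km.
Circular speed at r₁: v₁ = √(μ/r₁) = √(3.986×10^5/8340) = 6.9133 km/s.
Transfer-orbit speed at r₁ (vis-viva): v_p = √[μ(2/r₁ − 1/a_t)] = 9.0459 km/s.
First burn Δv₁ = |v_p − v₁| = 2.1326 km/s.
Circular speed at r₂: v₂ = √(μ/r₂) = 2.8348 km/s.
Transfer-orbit speed at r₂: v_a = √[μ(2/r₂ − 1/a_t)] = 1.5210 km/s.
Second burn Δv₂ = |v₂ − v_a| = 1.3138 km/s.
Total Δv = Δv₁ + Δv₂ = 3.446 km/s.

Δv = 3.45 km/s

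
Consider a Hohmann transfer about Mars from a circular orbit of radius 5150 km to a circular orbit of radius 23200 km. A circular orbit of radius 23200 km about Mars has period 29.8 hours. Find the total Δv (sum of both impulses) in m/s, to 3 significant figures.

Δv = 1350 m/s

From Kepler's third law T² = 4π²r³/μ at r = 23200 km, T = 29.8 hours = 29.8 × 3600 s = 1.0728×10^5 s: μ = 4π²r³/T² = 42833.8 km³/s².
The Hohmann ellipse has a_t = (r₁ + r₂)/2 = 14175 km.
Circular speed at r₁: v₁ = √(μ/r₁) = √(42833.8/5150) = 2.88396 km/s.
On the transfer ellipse at r₁, vis-viva equation gives v_p = √[μ(2/r₁ − 1/a_t)] = 3.68954 km/s.
First burn Δv₁ = |v_p − v₁| = 0.8056 km/s.
At r₂, v₂ = √(μ/r₂) = 1.3588 km/s.
Transfer-orbit speed at r₂: v_a = √[μ(2/r₂ − 1/a_t)] = 0.81901 km/s.
Second burn Δv₂ = |v₂ − v_a| = 0.5398 km/s.
Total Δv = Δv₁ + Δv₂ = 1.345 km/s.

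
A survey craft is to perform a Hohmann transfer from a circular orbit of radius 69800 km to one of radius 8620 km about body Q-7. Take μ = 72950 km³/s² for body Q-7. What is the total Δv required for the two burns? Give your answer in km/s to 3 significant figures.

Δv = 1.52 km/s

Semi-major axis of the transfer orbit: a_t = (69800 + 8620)/2 = 39210 km.
Circular speed at r₁: v₁ = √(μ/r₁) = √(72950/69800) = 1.0223 km/s.
On the transfer ellipse at r₁, vis-viva gives v_a = √[μ(2/r₁ − 1/a_t)] = 0.47934 km/s.
First burn Δv₁ = |v_a − v₁| = 0.5430 km/s.
At r₂, v₂ = √(μ/r₂) = 2.9091 km/s.
Transfer-orbit speed at r₂: v_p = √[μ(2/r₂ − 1/a_t)] = 3.8814 km/s.
Second burn Δv₂ = |v₂ − v_p| = 0.9723 km/s.
Δv = Δv₁ + Δv₂ = 0.5430 + 0.9723 = 1.515 km/s.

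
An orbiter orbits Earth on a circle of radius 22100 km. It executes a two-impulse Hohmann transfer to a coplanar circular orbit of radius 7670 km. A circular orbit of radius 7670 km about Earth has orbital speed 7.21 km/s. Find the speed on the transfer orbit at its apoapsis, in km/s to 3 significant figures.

From the circular-orbit relation v² = μ/r at r = 7670 km: μ = v²r = (7.21)² × 7670 = 3.98718×10^5 km³/s².
Transfer-ellipse semi-major axis a_t = (r₁ + r₂)/2 = (22100 + 7670)/2 = 14885 km.
At apoapsis, r = 22100 km.
Vis-viva: v = √[μ(2/r − 1/a_t)] = √[3.98718×10^5 × (2/22100 − 1/14885)] = 3.049 km/s.

v = 3.05 km/s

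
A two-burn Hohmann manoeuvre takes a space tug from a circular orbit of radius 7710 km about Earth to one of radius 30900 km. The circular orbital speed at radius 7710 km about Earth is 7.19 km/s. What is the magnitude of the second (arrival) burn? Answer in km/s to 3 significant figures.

From the circular-orbit relation v² = μ/r at r = 7710 km: μ = v²r = (7.19)² × 7710 = 3.98577×10^5 km³/s².
Semi-major axis of the transfer orbit: a_t = (7710 + 30900)/2 = 19305 km.
On the circular orbit at r = 30900 km, v_c = √(μ/r) = 3.592 km/s.
Vis-viva on the transfer ellipse at r = 30900 km gives v_t = √[μ(2/r − 1/a_t)] = 2.270 km/s.
Δv₂ = |v_t − v_c| = |2.270 − 3.592| = 1.322 km/s.

Δv₂ = 1.32 km/s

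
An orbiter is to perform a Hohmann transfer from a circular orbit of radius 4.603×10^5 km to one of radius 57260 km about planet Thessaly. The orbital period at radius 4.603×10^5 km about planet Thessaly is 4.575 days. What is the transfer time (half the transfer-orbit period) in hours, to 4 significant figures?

From Kepler's third law T² = 4π²r³/μ at r = 4.603×10^5 km, T = 4.575 days = 4.575 × 86400 s = 3.9528×10^5 s: μ = 4π²r³/T² = 2.46418×10^7 km³/s².
Transfer-ellipse semi-major axis a_t = (r₁ + r₂)/2 = (4.603×10^5 + 57260)/2 = 2.5878×10^5 km.
Half the transfer-orbit period gives t = π√(a_t³/μ) = 83310 s.
Converting: 83310 s ÷ 3600 s/hour = 23.14 hours.

t = 23.14 hours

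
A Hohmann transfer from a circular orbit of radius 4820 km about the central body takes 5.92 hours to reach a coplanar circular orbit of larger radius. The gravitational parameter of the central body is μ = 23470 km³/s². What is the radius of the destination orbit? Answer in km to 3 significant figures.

Transfer time t = 5.92 hours = 21312 s, and t = π√(a_t³/μ).
So a_t = (μ t²/π²)^(1/3) = (23470 × (21312)² / π²)^(1/3) = 10260 km.
Since a_t = (r₁ + r₂)/2, r₂ = 2a_t − r₁ = 2×10260 − 4820 = 15700 km.

r₂ = 15700 km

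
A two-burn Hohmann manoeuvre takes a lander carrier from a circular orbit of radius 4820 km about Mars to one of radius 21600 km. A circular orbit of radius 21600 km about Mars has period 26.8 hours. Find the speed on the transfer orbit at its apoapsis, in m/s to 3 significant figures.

From Kepler's third law T² = 4π²r³/μ at r = 21600 km, T = 26.8 hours = 26.8 × 3600 s = 96480 s: μ = 4π²r³/T² = 42741.2 km³/s².
The Hohmann ellipse has a_t = (r₁ + r₂)/2 = 13210 km.
The apoapsis of the transfer ellipse is at r = 21600 km.
Vis-viva: v = √[μ(2/r − 1/a_t)] = √[42741.2 × (2/21600 − 1/13210)] = 0.8497 km/s.

v = 850 m/s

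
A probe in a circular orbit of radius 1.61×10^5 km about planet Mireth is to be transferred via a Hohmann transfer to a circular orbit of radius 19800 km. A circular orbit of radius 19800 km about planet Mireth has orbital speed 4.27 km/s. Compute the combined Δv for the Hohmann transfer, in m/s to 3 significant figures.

From the circular-orbit relation v² = μ/r at r = 19800 km: μ = v²r = (4.27)² × 19800 = 3.61011×10^5 km³/s².
The Hohmann ellipse has a_t = (r₁ + r₂)/2 = 90400 km.
Circular speed at r₁: v₁ = √(μ/r₁) = √(3.61011×10^5/1.610×10^5) = 1.4974 km/s.
On the transfer ellipse at r₁, vis-viva gives v_a = √[μ(2/r₁ − 1/a_t)] = 0.70080 km/s.
First burn Δv₁ = |v_a − v₁| = 0.7966 km/s.
Circular speed at r₂: v₂ = √(μ/r₂) = 4.270 km/s.
Transfer-orbit speed at r₂: v_p = √[μ(2/r₂ − 1/a_t)] = 5.698 km/s.
Second burn Δv₂ = |v₂ − v_p| = 1.428 km/s.
Total Δv = Δv₁ + Δv₂ = 2.225 km/s.

Δv = 2230 m/s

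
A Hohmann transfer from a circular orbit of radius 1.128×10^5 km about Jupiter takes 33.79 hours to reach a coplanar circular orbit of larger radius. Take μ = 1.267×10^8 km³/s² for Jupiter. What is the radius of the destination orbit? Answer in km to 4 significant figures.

Transfer time t = 33.79 hours = 1.21644×10^5 s, and t = π√(a_t³/μ).
So a_t = (μ t²/π²)^(1/3) = (1.267×10^8 × (1.21644×10^5)² / π²)^(1/3) = 5.7485×10^5 km.
Since a_t = (r₁ + r₂)/2, r₂ = 2a_t − r₁ = 2×5.7485×10^5 − 1.128×10^5 = 1.0369×10^6 km.

r₂ = 1.037×10^6 km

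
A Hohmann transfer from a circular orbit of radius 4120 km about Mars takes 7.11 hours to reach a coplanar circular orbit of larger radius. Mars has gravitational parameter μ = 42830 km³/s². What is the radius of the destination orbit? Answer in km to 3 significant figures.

Transfer time t = 7.11 hours = 25596 s, and t = π√(a_t³/μ).
So a_t = (μ t²/π²)^(1/3) = (42830 × (25596)² / π²)^(1/3) = 14167 km.
Since a_t = (r₁ + r₂)/2, r₂ = 2a_t − r₁ = 2×14167 − 4120 = 24214 km.

r₂ = 24200 km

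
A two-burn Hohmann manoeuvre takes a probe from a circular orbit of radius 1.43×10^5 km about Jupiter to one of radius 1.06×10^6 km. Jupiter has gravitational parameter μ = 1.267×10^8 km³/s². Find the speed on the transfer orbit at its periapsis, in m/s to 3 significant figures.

Semi-major axis of the transfer orbit: a_t = (1.430×10^5 + 1.060×10^6)/2 = 6.015×10^5 km.
At periapsis, r = 1.430×10^5 km.
Vis-viva: v = √[μ(2/r − 1/a_t)] = √[1.267×10^8 × (2/1.430×10^5 − 1/6.015×10^5)] = 39.51 km/s.

v = 39500 m/s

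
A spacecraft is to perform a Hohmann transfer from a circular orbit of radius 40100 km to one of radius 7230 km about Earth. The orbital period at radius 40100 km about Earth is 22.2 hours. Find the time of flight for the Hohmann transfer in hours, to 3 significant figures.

t = 5.03 hours

From Kepler's third law T² = 4π²r³/μ at r = 40100 km, T = 22.2 hours = 22.2 × 3600 s = 79920 s: μ = 4π²r³/T² = 3.98549×10^5 km³/s².
The Hohmann ellipse has a_t = (r₁ + r₂)/2 = 23665 km.
By Kepler's third law the transfer-orbit period is T = 2π√(a_t³/μ), so t = T/2 = 18120 s.
Converting: 18120 s ÷ 3600 s/hour = 5.03 hours.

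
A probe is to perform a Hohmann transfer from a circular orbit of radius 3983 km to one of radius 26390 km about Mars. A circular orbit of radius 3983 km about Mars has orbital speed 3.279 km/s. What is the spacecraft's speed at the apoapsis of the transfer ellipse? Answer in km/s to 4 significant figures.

From the circular-orbit relation v² = μ/r at r = 3983 km: μ = v²r = (3.279)² × 3983 = 42824.6 km³/s².
Transfer-ellipse semi-major axis a_t = (r₁ + r₂)/2 = (3983 + 26390)/2 = 15186.5 km.
At apoapsis, r = 26390 km.
Vis-viva: v = √[μ(2/r − 1/a_t)] = √[42824.6 × (2/26390 − 1/15186.5)] = 0.6524 km/s.

v = 0.6524 km/s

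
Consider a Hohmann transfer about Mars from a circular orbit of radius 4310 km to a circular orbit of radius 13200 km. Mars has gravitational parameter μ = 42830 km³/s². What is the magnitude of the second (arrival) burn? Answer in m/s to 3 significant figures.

Transfer-ellipse semi-major axis a_t = (r₁ + r₂)/2 = (4310 + 13200)/2 = 8755 km.
On the circular orbit at r = 13200 km, v_c = √(μ/r) = 1.8013 km/s.
Transfer-orbit speed at the same r (vis-viva, a = a_t): v_t = √[μ(2/r − 1/a_t)] = 1.2639 km/s.
Δv₂ = |v_t − v_c| = |1.2639 − 1.8013| = 0.5374 km/s.

Δv₂ = 537 m/s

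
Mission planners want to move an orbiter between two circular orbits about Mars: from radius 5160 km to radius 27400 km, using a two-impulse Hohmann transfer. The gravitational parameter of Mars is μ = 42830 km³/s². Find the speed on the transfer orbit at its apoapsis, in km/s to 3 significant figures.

The Hohmann ellipse has a_t = (r₁ + r₂)/2 = 16280 km.
The apoapsis of the transfer ellipse is at r = 27400 km.
Applying v² = μ(2/r − 1/a_t): v = 0.7039 km/s.

v = 0.704 km/s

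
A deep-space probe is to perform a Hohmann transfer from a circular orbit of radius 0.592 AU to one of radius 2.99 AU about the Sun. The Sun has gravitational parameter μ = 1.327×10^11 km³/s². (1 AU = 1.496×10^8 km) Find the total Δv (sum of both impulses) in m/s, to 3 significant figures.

In km: r₁ = 0.592 × 1.496×10^8 = 8.85632×10^7 km; r₂ = 2.99 × 1.496×10^8 = 4.47304×10^8 km.
The Hohmann ellipse has a_t = (r₁ + r₂)/2 = 2.679336×10^8 km.
At r₁ the circular-orbit speed is v₁ = √(μ/r₁) = 38.709 km/s.
On the transfer ellipse at r₁, vis-viva equation gives v_p = √[μ(2/r₁ − 1/a_t)] = 50.015 km/s.
First burn Δv₁ = |v_p − v₁| = 11.31 km/s.
At r₂, v₂ = √(μ/r₂) = 17.224 km/s.
Transfer-orbit speed at r₂: v_a = √[μ(2/r₂ − 1/a_t)] = 9.9026 km/s.
Second burn Δv₂ = |v₂ − v_a| = 7.321 km/s.
Total Δv = Δv₁ + Δv₂ = 18.63 km/s.

Δv = 18600 m/s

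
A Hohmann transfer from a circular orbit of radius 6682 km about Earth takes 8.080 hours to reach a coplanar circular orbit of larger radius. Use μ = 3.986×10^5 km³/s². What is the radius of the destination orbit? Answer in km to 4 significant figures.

r₂ = 58220 km

Transfer time t = 8.080 hours = 29088 s, and t = π√(a_t³/μ).
So a_t = (μ t²/π²)^(1/3) = (3.986×10^5 × (29088)² / π²)^(1/3) = 32451 km.
Since a_t = (r₁ + r₂)/2, r₂ = 2a_t − r₁ = 2×32451 − 6682 = 58220 km.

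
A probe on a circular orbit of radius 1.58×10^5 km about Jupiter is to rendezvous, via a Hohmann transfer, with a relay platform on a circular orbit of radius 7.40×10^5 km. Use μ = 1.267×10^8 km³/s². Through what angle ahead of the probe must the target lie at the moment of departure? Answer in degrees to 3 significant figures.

The Hohmann ellipse has a_t = (r₁ + r₂)/2 = 4.490×10^5 km.
The half-period of the transfer ellipse is t = π√(a_t³/μ) = 83971 s.
The target's mean motion on its circular orbit is ω₂ = √(μ/r₂³) = 1.7682×10^-5 rad/s.
Angle swept by the target during transfer: ω₂·t = 1.4848 rad = 85.07°.
Arrival is 180° from departure on the ellipse, so φ = 180° − 85.07° = 94.9°.

φ = 94.9°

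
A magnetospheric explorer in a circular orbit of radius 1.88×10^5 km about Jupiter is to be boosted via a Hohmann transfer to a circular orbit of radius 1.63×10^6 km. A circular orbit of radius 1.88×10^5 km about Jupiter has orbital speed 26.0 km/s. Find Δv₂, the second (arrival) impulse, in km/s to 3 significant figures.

Δv₂ = 4.81 km/s

From the circular-orbit relation v² = μ/r at r = 1.88×10^5 km: μ = v²r = (26.0)² × 1.88×10^5 = 1.27088×10^8 km³/s².
The Hohmann ellipse has a_t = (r₁ + r₂)/2 = 9.090×10^5 km.
Circular speed at r = 1.630×10^6 km: v_c = √(μ/r) = 8.830 km/s.
Vis-viva on the transfer ellipse at r = 1.630×10^6 km gives v_t = √[μ(2/r − 1/a_t)] = 4.016 km/s.
Δv₂ = |v_t − v_c| = |4.016 − 8.830| = 4.814 km/s.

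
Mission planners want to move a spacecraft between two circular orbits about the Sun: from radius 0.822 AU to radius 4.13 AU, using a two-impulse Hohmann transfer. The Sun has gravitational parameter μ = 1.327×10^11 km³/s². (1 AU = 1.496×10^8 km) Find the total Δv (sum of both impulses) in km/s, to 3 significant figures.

Δv = 15.8 km/s

In km: r₁ = 0.822 × 1.496×10^8 = 1.229712×10^8 km; r₂ = 4.13 × 1.496×10^8 = 6.17848×10^8 km.
Transfer-ellipse semi-major axis a_t = (r₁ + r₂)/2 = (1.229712×10^8 + 6.17848×10^8)/2 = 3.704096×10^8 km.
Circular speed at r₁: v₁ = √(μ/r₁) = √(1.327×10^11/1.229712×10^8) = 32.850 km/s.
Transfer-orbit speed at r₁ (vis-viva equation): v_p = √[μ(2/r₁ − 1/a_t)] = 42.426 km/s.
First burn Δv₁ = |v_p − v₁| = 9.576 km/s.
Circular speed at r₂: v₂ = √(μ/r₂) = 14.655 km/s.
Transfer-orbit speed at r₂: v_a = √[μ(2/r₂ − 1/a_t)] = 8.4441 km/s.
Second burn Δv₂ = |v₂ − v_a| = 6.211 km/s.
Δv = Δv₁ + Δv₂ = 9.576 + 6.211 = 15.79 km/s.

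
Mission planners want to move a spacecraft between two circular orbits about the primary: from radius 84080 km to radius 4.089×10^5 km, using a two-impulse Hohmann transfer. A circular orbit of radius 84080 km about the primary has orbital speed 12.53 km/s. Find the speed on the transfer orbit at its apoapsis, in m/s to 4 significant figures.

From the circular-orbit relation v² = μ/r at r = 84080 km: μ = v²r = (12.53)² × 84080 = 1.32006×10^7 km³/s².
The Hohmann ellipse has a_t = (r₁ + r₂)/2 = 2.4649×10^5 km.
The apoapsis of the transfer ellipse is at r = 4.089×10^5 km.
From the vis-viva equation, v = √[μ(2/r − 1/a_t)] = 3.318 km/s.

v = 3318 m/s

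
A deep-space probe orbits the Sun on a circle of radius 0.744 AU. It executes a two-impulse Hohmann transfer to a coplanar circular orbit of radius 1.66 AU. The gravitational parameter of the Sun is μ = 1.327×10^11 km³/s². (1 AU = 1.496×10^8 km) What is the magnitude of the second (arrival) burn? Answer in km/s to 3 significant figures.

In km: r₁ = 0.744 × 1.496×10^8 = 1.113024×10^8 km; r₂ = 1.66 × 1.496×10^8 = 2.48336×10^8 km.
Transfer-ellipse semi-major axis a_t = (r₁ + r₂)/2 = (1.113024×10^8 + 2.48336×10^8)/2 = 1.798192×10^8 km.
Circular speed at r = 2.48336×10^8 km: v_c = √(μ/r) = 23.12 km/s.
Vis-viva on the transfer ellipse at r = 2.48336×10^8 km gives v_t = √[μ(2/r − 1/a_t)] = 18.19 km/s.
Δv₂ = |v_t − v_c| = |18.19 − 23.12| = 4.930 km/s.

Δv₂ = 4.93 km/s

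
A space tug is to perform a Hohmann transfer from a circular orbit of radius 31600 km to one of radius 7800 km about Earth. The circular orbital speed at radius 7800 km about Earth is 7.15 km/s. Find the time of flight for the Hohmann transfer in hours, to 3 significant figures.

t = 3.82 hours

From the circular-orbit relation v² = μ/r at r = 7800 km: μ = v²r = (7.15)² × 7800 = 3.98756×10^5 km³/s².
Transfer-ellipse semi-major axis a_t = (r₁ + r₂)/2 = (31600 + 7800)/2 = 19700 km.
By Kepler's third law the transfer-orbit period is T = 2π√(a_t³/μ), so t = T/2 = 13760 s.
Converting: 13760 s ÷ 3600 s/hour = 3.82 hours.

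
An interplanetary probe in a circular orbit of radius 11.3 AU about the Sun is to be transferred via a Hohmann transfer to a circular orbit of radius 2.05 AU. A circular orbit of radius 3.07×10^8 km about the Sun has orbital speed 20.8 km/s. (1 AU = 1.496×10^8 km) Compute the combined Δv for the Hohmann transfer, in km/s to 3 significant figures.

Δv = 10.2 km/s

From the circular-orbit relation v² = μ/r at r = 3.07×10^8 km: μ = v²r = (20.8)² × 3.07×10^8 = 1.32820×10^11 km³/s².
In km: r₁ = 11.3 × 1.496×10^8 = 1.69048×10^9 km; r₂ = 2.05 × 1.496×10^8 = 3.0668×10^8 km.
Transfer-ellipse semi-major axis a_t = (r₁ + r₂)/2 = (1.69048×10^9 + 3.0668×10^8)/2 = 9.9858×10^8 km.
At r₁ the circular-orbit speed is v₁ = √(μ/r₁) = 8.864 km/s.
Transfer-orbit speed at r₁ (v² = μ(2/r − 1/a)): v_a = √[μ(2/r₁ − 1/a_t)] = 4.912 km/s.
First burn Δv₁ = |v_a − v₁| = 3.952 km/s.
Circular speed at r₂: v₂ = √(μ/r₂) = 20.811 km/s.
Transfer-orbit speed at r₂: v_p = √[μ(2/r₂ − 1/a_t)] = 27.077 km/s.
Second burn Δv₂ = |v₂ − v_p| = 6.266 km/s.
Δv = Δv₁ + Δv₂ = 3.952 + 6.266 = 10.22 km/s.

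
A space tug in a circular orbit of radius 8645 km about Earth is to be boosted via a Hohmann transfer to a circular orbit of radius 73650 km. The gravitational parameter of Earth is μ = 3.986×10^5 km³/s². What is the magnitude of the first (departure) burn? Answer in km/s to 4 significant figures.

Δv₁ = 2.294 km/s

Semi-major axis of the transfer orbit: a_t = (8645 + 73650)/2 = 41147.5 km.
Circular speed at r = 8645 km: v_c = √(μ/r) = 6.790 km/s.
Transfer-orbit speed at the same r (vis-viva, a = a_t): v_t = √[μ(2/r − 1/a_t)] = 9.084 km/s.
Δv₁ = |v_t − v_c| = |9.084 − 6.790| = 2.294 km/s.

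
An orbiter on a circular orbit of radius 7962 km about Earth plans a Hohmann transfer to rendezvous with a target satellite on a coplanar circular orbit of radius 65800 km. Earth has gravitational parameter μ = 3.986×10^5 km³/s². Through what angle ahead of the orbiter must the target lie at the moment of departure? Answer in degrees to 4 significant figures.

φ = 104.5°

Semi-major axis of the transfer orbit: a_t = (7962 + 65800)/2 = 36881 km.
The half-period of the transfer ellipse is t = π√(a_t³/μ) = 35240 s.
Target angular speed ω₂ = √(μ/r₂³) = 3.741×10^-5 rad/s.
Angle swept by the target during transfer: ω₂·t = 1.3183 rad = 75.53°.
The orbiter traverses 180° on the transfer ellipse, so the target must lead by 180° − 75.53° = 104.5°.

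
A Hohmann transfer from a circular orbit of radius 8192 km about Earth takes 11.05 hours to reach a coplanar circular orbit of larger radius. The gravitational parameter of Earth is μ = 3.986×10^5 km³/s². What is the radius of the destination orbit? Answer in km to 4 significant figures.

r₂ = 71770 km

Transfer time t = 11.05 hours = 39780 s, and t = π√(a_t³/μ).
So a_t = (μ t²/π²)^(1/3) = (3.986×10^5 × (39780)² / π²)^(1/3) = 39981 km.
Since a_t = (r₁ + r₂)/2, r₂ = 2a_t − r₁ = 2×39981 − 8192 = 71770 km.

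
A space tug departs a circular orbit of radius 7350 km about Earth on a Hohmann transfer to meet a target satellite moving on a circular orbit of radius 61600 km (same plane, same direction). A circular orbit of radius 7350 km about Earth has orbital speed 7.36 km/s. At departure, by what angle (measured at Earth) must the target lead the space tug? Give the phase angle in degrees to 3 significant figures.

From the circular-orbit relation v² = μ/r at r = 7350 km: μ = v²r = (7.36)² × 7350 = 3.98147×10^5 km³/s².
The Hohmann ellipse has a_t = (r₁ + r₂)/2 = 34475 km.
The half-period of the transfer ellipse is t = π√(a_t³/μ) = 31870 s.
The target's mean motion on its circular orbit is ω₂ = √(μ/r₂³) = 4.127×10^-5 rad/s.
Angle swept by the target during transfer: ω₂·t = 1.3153 rad = 75.36°.
Arrival is 180° from departure on the ellipse, so φ = 180° − 75.36° = 105°.

φ = 105°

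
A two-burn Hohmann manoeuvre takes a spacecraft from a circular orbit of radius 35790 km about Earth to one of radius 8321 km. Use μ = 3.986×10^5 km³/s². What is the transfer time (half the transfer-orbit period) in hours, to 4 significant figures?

The Hohmann ellipse has a_t = (r₁ + r₂)/2 = 22055.5 km.
Half the transfer-orbit period gives t = π√(a_t³/μ) = 16298.8 s.
Converting: 16298.8 s ÷ 3600 s/hour = 4.527 hours.

t = 4.527 hours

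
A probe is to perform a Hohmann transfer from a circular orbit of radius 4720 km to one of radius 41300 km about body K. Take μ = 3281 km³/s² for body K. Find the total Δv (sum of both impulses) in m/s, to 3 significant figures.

Δv = 437 m/s

The Hohmann ellipse has a_t = (r₁ + r₂)/2 = 23010 km.
Circular speed at r₁: v₁ = √(μ/r₁) = √(3281/4720) = 0.833743 km/s.
On the transfer ellipse at r₁, vis-viva equation gives v_p = √[μ(2/r₁ − 1/a_t)] = 1.11699 km/s.
First burn Δv₁ = |v_p − v₁| = 0.2832 km/s.
At r₂, v₂ = √(μ/r₂) = 0.2819 km/s.
Transfer-orbit speed at r₂: v_a = √[μ(2/r₂ − 1/a_t)] = 0.1277 km/s.
Second burn Δv₂ = |v₂ − v_a| = 0.1542 km/s.
Δv = Δv₁ + Δv₂ = 0.2832 + 0.1542 = 0.4374 km/s.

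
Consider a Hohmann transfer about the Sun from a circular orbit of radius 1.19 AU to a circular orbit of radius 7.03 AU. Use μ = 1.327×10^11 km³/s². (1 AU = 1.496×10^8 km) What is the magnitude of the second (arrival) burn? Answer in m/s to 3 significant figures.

In km: r₁ = 1.19 × 1.496×10^8 = 1.78024×10^8 km; r₂ = 7.03 × 1.496×10^8 = 1.051688×10^9 km.
The Hohmann ellipse has a_t = (r₁ + r₂)/2 = 6.14856×10^8 km.
Circular speed at r = 1.051688×10^9 km: v_c = √(μ/r) = 11.233 km/s.
Vis-viva on the transfer ellipse at r = 1.051688×10^9 km gives v_t = √[μ(2/r − 1/a_t)] = 6.0443 km/s.
Δv₂ = |v_t − v_c| = |6.0443 − 11.233| = 5.189 km/s.

Δv₂ = 5190 m/s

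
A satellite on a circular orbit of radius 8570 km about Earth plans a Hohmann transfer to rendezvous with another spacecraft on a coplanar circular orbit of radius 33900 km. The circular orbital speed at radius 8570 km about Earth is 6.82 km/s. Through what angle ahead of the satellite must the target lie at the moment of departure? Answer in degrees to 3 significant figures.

φ = 90.8°

From the circular-orbit relation v² = μ/r at r = 8570 km: μ = v²r = (6.82)² × 8570 = 3.98611×10^5 km³/s².
Transfer-ellipse semi-major axis a_t = (r₁ + r₂)/2 = (8570 + 33900)/2 = 21235 km.
Transfer time t = π√(a_t³/μ) = 15398 s.
The target's mean motion on its circular orbit is ω₂ = √(μ/r₂³) = 1.0115×10^-4 rad/s.
Angle swept by the target during transfer: ω₂·t = 1.5575 rad = 89.24°.
Arrival is 180° from departure on the ellipse, so φ = 180° − 89.24° = 90.8°.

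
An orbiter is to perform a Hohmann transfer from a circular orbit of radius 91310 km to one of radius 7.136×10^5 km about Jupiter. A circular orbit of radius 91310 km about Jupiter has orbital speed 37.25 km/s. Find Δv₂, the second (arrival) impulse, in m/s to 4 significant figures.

Δv₂ = 6978 m/s

From the circular-orbit relation v² = μ/r at r = 91310 km: μ = v²r = (37.25)² × 91310 = 1.26698×10^8 km³/s².
Semi-major axis of the transfer orbit: a_t = (91310 + 7.136×10^5)/2 = 4.02455×10^5 km.
On the circular orbit at r = 7.136×10^5 km, v_c = √(μ/r) = 13.325 km/s.
Vis-viva on the transfer ellipse at r = 7.136×10^5 km gives v_t = √[μ(2/r − 1/a_t)] = 6.3469 km/s.
Δv₂ = |v_t − v_c| = |6.3469 − 13.325| = 6.978 km/s.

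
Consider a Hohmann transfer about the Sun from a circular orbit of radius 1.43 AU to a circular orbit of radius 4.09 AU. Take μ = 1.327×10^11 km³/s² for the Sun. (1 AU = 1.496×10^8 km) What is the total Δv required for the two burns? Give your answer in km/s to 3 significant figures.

Δv = 9.54 km/s

In km: r₁ = 1.43 × 1.496×10^8 = 2.13928×10^8 km; r₂ = 4.09 × 1.496×10^8 = 6.11864×10^8 km.
The Hohmann ellipse has a_t = (r₁ + r₂)/2 = 4.12896×10^8 km.
At r₁ the circular-orbit speed is v₁ = √(μ/r₁) = 24.906 km/s.
Transfer-orbit speed at r₁ (vis-viva): v_p = √[μ(2/r₁ − 1/a_t)] = 30.319 km/s.
First burn Δv₁ = |v_p − v₁| = 5.413 km/s.
Circular speed at r₂: v₂ = √(μ/r₂) = 14.7268 km/s.
Transfer-orbit speed at r₂: v_a = √[μ(2/r₂ − 1/a_t)] = 10.6004 km/s.
Second burn Δv₂ = |v₂ − v_a| = 4.126 km/s.
Total Δv = Δv₁ + Δv₂ = 9.539 km/s.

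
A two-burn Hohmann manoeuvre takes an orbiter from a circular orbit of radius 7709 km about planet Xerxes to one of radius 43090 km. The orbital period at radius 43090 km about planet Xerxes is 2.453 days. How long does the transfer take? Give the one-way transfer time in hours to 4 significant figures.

From Kepler's third law T² = 4π²r³/μ at r = 43090 km, T = 2.453 days = 2.453 × 86400 s = 2.119392×10^5 s: μ = 4π²r³/T² = 70318.0 km³/s².
The Hohmann ellipse has a_t = (r₁ + r₂)/2 = 25399.5 km.
Half the transfer-orbit period gives t = π√(a_t³/μ) = 47960 s.
Converting: 47960 s ÷ 3600 s/hour = 13.32 hours.

t = 13.32 hours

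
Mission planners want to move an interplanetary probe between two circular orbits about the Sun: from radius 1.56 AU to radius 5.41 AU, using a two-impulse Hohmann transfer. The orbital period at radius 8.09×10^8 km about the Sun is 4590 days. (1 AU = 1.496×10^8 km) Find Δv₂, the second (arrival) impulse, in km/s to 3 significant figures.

Δv₂ = 4.24 km/s

From Kepler's third law T² = 4π²r³/μ at r = 8.09×10^8 km, T = 4590 days = 4590 × 86400 s = 3.96576×10^8 s: μ = 4π²r³/T² = 1.32908×10^11 km³/s².
In km: r₁ = 1.56 × 1.496×10^8 = 2.33376×10^8 km; r₂ = 5.41 × 1.496×10^8 = 8.09336×10^8 km.
Semi-major axis of the transfer orbit: a_t = (2.33376×10^8 + 8.09336×10^8)/2 = 5.21356×10^8 km.
On the circular orbit at r = 8.09336×10^8 km, v_c = √(μ/r) = 12.815 km/s.
Vis-viva on the transfer ellipse at r = 8.09336×10^8 km gives v_t = √[μ(2/r − 1/a_t)] = 8.5738 km/s.
Δv₂ = |v_t − v_c| = |8.5738 − 12.815| = 4.241 km/s.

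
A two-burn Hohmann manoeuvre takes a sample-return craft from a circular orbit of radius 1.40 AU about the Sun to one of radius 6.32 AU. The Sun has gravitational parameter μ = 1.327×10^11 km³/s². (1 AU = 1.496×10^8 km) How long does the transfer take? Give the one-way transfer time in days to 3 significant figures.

In km: r₁ = 1.40 × 1.496×10^8 = 2.0944×10^8 km; r₂ = 6.32 × 1.496×10^8 = 9.45472×10^8 km.
Transfer-ellipse semi-major axis a_t = (r₁ + r₂)/2 = (2.0944×10^8 + 9.45472×10^8)/2 = 5.77456×10^8 km.
By Kepler's third law the transfer-orbit period is T = 2π√(a_t³/μ), so t = T/2 = 1.197×10^8 s.
Converting: 1.197×10^8 s ÷ 86400 s/day = 1390 days.

t = 1390 days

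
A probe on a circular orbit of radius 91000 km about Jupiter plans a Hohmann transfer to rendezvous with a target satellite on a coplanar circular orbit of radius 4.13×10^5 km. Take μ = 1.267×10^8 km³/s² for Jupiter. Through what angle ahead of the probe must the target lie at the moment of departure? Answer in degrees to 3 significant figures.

φ = 94.2°

The Hohmann ellipse has a_t = (r₁ + r₂)/2 = 2.520×10^5 km.
Transfer time t = π√(a_t³/μ) = 35307 s.
The target's mean motion on its circular orbit is ω₂ = √(μ/r₂³) = 4.2410×10^-5 rad/s.
Angle swept by the target during transfer: ω₂·t = 1.4974 rad = 85.79°.
The probe traverses 180° on the transfer ellipse, so the target must lead by 180° − 85.79° = 94.2°.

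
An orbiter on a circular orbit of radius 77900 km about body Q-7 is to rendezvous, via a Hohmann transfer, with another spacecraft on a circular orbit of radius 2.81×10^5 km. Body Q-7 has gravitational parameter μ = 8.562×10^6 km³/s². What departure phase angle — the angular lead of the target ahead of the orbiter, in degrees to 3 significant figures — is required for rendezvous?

φ = 88.1°

Semi-major axis of the transfer orbit: a_t = (77900 + 2.810×10^5)/2 = 1.7945×10^5 km.
Transfer time t = π√(a_t³/μ) = 81616 s.
Target angular speed ω₂ = √(μ/r₂³) = 1.9644×10^-5 rad/s.
Angle swept by the target during transfer: ω₂·t = 1.6033 rad = 91.86°.
Arrival is 180° from departure on the ellipse, so φ = 180° − 91.86° = 88.1°.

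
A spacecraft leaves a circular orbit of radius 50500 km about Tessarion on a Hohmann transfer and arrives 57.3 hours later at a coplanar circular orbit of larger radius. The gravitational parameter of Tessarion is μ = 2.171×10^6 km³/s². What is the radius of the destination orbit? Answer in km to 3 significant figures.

Transfer time t = 57.3 hours = 2.0628×10^5 s, and t = π√(a_t³/μ).
So a_t = (μ t²/π²)^(1/3) = (2.171×10^6 × (2.0628×10^5)² / π²)^(1/3) = 2.1075×10^5 km.
Since a_t = (r₁ + r₂)/2, r₂ = 2a_t − r₁ = 2×2.1075×10^5 − 50500 = 3.710×10^5 km.

r₂ = 3.71×10^5 km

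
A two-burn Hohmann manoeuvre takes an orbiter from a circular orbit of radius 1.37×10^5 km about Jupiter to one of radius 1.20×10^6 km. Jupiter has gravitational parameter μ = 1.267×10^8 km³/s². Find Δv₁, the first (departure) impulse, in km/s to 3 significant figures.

Δv₁ = 10.3 km/s

Transfer-ellipse semi-major axis a_t = (r₁ + r₂)/2 = (1.370×10^5 + 1.200×10^6)/2 = 6.685×10^5 km.
Circular speed at r = 1.370×10^5 km: v_c = √(μ/r) = 30.41 km/s.
Vis-viva on the transfer ellipse at r = 1.370×10^5 km gives v_t = √[μ(2/r − 1/a_t)] = 40.74 km/s.
Δv₁ = |v_t − v_c| = |40.74 − 30.41| = 10.33 km/s.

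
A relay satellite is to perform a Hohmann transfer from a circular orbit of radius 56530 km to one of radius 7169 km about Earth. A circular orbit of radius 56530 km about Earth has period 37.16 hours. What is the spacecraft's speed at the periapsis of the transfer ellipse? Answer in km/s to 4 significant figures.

From Kepler's third law T² = 4π²r³/μ at r = 56530 km, T = 37.16 hours = 37.16 × 3600 s = 1.33776×10^5 s: μ = 4π²r³/T² = 3.98511×10^5 km³/s².
The Hohmann ellipse has a_t = (r₁ + r₂)/2 = 31849.5 km.
The periapsis of the transfer ellipse is at r = 7169 km.
Vis-viva: v = √[μ(2/r − 1/a_t)] = √[3.98511×10^5 × (2/7169 − 1/31849.5)] = 9.933 km/s.

v = 9.933 km/s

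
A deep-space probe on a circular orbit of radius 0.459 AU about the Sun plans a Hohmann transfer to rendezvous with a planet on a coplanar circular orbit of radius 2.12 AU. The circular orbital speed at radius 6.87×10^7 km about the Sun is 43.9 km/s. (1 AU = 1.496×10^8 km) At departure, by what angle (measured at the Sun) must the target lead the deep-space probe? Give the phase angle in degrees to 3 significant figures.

From the circular-orbit relation v² = μ/r at r = 6.87×10^7 km: μ = v²r = (43.9)² × 6.87×10^7 = 1.32399×10^11 km³/s².
In km: r₁ = 0.459 × 1.496×10^8 = 6.86664×10^7 km; r₂ = 2.12 × 1.496×10^8 = 3.17152×10^8 km.
Semi-major axis of the transfer orbit: a_t = (6.86664×10^7 + 3.17152×10^8)/2 = 1.929092×10^8 km.
Transfer time t = π√(a_t³/μ) = 2.3133×10^7 s.
Target angular speed ω₂ = √(μ/r₂³) = 6.4423×10^-8 rad/s.
Angle swept by the target during transfer: ω₂·t = 1.4903 rad = 85.39°.
The deep-space probe traverses 180° on the transfer ellipse, so the target must lead by 180° − 85.39° = 94.6°.

φ = 94.6°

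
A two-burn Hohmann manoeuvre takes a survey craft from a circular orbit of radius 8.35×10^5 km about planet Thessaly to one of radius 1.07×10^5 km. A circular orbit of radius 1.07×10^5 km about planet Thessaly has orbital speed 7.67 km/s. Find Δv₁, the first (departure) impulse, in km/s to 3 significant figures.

Δv₁ = 1.44 km/s

From the circular-orbit relation v² = μ/r at r = 1.07×10^5 km: μ = v²r = (7.67)² × 1.07×10^5 = 6.29469×10^6 km³/s².
Semi-major axis of the transfer orbit: a_t = (8.350×10^5 + 1.070×10^5)/2 = 4.710×10^5 km.
On the circular orbit at r = 8.350×10^5 km, v_c = √(μ/r) = 2.746 km/s.
Vis-viva on the transfer ellipse at r = 8.350×10^5 km gives v_t = √[μ(2/r − 1/a_t)] = 1.309 km/s.
Δv₁ = |v_t − v_c| = |1.309 − 2.746| = 1.437 km/s.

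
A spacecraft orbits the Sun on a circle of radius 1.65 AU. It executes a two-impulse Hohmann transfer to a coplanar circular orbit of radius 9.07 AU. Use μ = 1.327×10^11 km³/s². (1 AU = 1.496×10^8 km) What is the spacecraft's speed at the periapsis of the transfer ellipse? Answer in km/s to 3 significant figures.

v = 30.2 km/s

In km: r₁ = 1.65 × 1.496×10^8 = 2.4684×10^8 km; r₂ = 9.07 × 1.496×10^8 = 1.356872×10^9 km.
The Hohmann ellipse has a_t = (r₁ + r₂)/2 = 8.01856×10^8 km.
The periapsis of the transfer ellipse is at r = 2.4684×10^8 km.
Vis-viva: v = √[μ(2/r − 1/a_t)] = √[1.327×10^11 × (2/2.4684×10^8 − 1/8.01856×10^8)] = 30.16 km/s.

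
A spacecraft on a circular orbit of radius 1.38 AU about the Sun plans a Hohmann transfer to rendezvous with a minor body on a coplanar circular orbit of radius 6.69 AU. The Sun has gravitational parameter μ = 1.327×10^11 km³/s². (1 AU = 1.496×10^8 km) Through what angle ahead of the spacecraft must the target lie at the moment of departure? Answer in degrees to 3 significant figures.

φ = 95.7°

In km: r₁ = 1.38 × 1.496×10^8 = 2.06448×10^8 km; r₂ = 6.69 × 1.496×10^8 = 1.000824×10^9 km.
The Hohmann ellipse has a_t = (r₁ + r₂)/2 = 6.03636×10^8 km.
The half-period of the transfer ellipse is t = π√(a_t³/μ) = 1.27902×10^8 s.
Target angular speed ω₂ = √(μ/r₂³) = 1.15053×10^-8 rad/s.
Angle swept by the target during transfer: ω₂·t = 1.47155 rad = 84.31°.
Arrival is 180° from departure on the ellipse, so φ = 180° − 84.31° = 95.7°.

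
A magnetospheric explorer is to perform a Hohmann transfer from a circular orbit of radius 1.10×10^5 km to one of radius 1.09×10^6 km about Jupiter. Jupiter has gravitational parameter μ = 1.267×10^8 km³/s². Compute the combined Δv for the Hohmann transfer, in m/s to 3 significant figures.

Δv = 18000 m/s

Semi-major axis of the transfer orbit: a_t = (1.100×10^5 + 1.090×10^6)/2 = 6.000×10^5 km.
At r₁ the circular-orbit speed is v₁ = √(μ/r₁) = 33.9384 km/s.
On the transfer ellipse at r₁, vis-viva equation gives v_p = √[μ(2/r₁ − 1/a_t)] = 45.7435 km/s.
First burn Δv₁ = |v_p − v₁| = 11.805 km/s.
At r₂, v₂ = √(μ/r₂) = 10.7814 km/s.
Transfer-orbit speed at r₂: v_a = √[μ(2/r₂ − 1/a_t)] = 4.61632 km/s.
Second burn Δv₂ = |v₂ − v_a| = 6.1651 km/s.
Δv = Δv₁ + Δv₂ = 11.805 + 6.1651 = 17.97 km/s.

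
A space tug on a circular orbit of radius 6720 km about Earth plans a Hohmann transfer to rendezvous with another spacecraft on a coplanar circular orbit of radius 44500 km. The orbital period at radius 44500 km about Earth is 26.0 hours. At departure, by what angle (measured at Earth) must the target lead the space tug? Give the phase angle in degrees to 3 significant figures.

φ = 101°

From Kepler's third law T² = 4π²r³/μ at r = 44500 km, T = 26.0 hours = 26.0 × 3600 s = 93600 s: μ = 4π²r³/T² = 3.97089×10^5 km³/s².
The Hohmann ellipse has a_t = (r₁ + r₂)/2 = 25610 km.
The half-period of the transfer ellipse is t = π√(a_t³/μ) = 20432 s.
Target angular speed ω₂ = √(μ/r₂³) = 6.7128×10^-5 rad/s.
Angle swept by the target during transfer: ω₂·t = 1.3716 rad = 78.59°.
Arrival is 180° from departure on the ellipse, so φ = 180° − 78.59° = 101°.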